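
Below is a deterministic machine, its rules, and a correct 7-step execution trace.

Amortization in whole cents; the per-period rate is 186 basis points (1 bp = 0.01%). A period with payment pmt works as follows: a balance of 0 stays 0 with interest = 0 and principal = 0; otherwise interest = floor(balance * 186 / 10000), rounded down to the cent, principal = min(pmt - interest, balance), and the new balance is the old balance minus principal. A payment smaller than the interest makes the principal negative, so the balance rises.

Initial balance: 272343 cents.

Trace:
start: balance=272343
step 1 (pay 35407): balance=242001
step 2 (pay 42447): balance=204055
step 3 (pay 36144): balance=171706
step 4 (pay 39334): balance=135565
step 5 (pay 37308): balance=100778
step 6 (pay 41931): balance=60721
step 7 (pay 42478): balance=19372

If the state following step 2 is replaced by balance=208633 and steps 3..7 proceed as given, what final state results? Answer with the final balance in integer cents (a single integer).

state after step 2 := balance=208633
step 3 (pay 36144): balance=176369
step 4 (pay 39334): balance=140315
step 5 (pay 37308): balance=105616
step 6 (pay 41931): balance=65649
step 7 (pay 42478): balance=24392

24392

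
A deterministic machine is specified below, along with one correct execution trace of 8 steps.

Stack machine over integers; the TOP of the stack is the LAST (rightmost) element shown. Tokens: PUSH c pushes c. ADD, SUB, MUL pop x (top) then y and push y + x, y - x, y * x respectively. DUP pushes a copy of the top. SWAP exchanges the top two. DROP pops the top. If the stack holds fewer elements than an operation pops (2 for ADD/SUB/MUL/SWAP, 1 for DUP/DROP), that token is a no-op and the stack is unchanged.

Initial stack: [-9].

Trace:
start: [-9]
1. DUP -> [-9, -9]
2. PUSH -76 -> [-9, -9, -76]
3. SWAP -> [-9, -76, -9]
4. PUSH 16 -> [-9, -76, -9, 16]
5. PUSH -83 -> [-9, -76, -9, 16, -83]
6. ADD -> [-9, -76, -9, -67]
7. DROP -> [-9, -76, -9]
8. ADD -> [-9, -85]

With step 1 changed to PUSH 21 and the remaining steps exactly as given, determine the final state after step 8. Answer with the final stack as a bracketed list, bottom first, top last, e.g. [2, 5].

[-9, -55]

(re-executing from step 1 with the substitution; state before step 1: [-9])
1. PUSH 21 -> [-9, 21]
2. PUSH -76 -> [-9, 21, -76]
3. SWAP -> [-9, -76, 21]
4. PUSH 16 -> [-9, -76, 21, 16]
5. PUSH -83 -> [-9, -76, 21, 16, -83]
6. ADD -> [-9, -76, 21, -67]
7. DROP -> [-9, -76, 21]
8. ADD -> [-9, -55]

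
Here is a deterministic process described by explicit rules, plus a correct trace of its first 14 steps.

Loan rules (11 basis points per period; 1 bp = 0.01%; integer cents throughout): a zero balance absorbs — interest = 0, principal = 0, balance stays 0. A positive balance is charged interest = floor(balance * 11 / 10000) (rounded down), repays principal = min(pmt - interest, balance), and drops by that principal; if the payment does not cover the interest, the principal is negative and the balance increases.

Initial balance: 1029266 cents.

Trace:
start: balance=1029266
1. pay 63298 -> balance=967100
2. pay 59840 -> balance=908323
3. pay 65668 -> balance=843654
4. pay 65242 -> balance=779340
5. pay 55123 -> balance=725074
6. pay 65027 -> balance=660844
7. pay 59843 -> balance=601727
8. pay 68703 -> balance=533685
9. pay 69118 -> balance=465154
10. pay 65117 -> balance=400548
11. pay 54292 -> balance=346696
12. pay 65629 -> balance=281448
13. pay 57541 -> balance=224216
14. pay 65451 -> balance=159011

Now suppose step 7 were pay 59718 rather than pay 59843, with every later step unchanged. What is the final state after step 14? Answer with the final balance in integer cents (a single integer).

159137

(re-executing from step 7 with the substitution; state before step 7: balance=660844)
7. pay 59718 -> balance=601852
8. pay 68703 -> balance=533811
9. pay 69118 -> balance=465280
10. pay 65117 -> balance=400674
11. pay 54292 -> balance=346822
12. pay 65629 -> balance=281574
13. pay 57541 -> balance=224342
14. pay 65451 -> balance=159137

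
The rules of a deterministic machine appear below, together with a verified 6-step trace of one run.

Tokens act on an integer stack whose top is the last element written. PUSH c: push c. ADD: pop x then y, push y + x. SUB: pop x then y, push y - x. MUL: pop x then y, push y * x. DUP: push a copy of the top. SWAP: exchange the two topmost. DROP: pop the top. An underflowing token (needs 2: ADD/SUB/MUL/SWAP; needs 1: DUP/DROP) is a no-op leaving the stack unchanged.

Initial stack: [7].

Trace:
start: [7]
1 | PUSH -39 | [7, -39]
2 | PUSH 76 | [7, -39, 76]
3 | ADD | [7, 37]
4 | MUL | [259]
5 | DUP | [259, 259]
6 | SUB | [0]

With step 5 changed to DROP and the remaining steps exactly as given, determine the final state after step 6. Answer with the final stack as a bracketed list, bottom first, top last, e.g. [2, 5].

(re-executing from step 5 with the substitution; state before step 5: [259])
5 | DROP | []
6 | SUB | []

[]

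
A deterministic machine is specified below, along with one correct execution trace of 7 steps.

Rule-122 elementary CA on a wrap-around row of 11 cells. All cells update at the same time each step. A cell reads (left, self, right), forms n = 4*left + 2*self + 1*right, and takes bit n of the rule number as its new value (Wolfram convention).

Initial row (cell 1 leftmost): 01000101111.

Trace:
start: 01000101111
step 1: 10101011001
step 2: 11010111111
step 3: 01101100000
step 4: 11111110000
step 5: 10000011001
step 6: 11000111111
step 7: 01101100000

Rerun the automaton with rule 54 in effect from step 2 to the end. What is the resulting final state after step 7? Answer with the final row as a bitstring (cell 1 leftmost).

00111001001

(re-executing steps 2..7 under rule 54; state before step 2: 10101011001)
step 2: 01111100110
step 3: 10000011001
step 4: 01000100110
step 5: 11101111001
step 6: 00010000110
step 7: 00111001001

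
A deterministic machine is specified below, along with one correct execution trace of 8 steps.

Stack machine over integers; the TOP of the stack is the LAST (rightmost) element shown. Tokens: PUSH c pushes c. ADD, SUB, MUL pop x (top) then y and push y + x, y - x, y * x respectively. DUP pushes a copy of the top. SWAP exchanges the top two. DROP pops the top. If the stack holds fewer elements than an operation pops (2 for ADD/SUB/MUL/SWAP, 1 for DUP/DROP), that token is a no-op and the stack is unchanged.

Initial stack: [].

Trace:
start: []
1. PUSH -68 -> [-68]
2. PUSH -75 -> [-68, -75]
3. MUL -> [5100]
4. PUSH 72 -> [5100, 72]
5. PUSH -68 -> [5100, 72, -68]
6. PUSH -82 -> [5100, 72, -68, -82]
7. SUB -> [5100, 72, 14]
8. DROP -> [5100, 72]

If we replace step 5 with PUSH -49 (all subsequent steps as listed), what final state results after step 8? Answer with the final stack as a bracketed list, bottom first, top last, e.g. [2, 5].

[5100, 72]

(re-executing from step 5 with the substitution; state before step 5: [5100, 72])
5. PUSH -49 -> [5100, 72, -49]
6. PUSH -82 -> [5100, 72, -49, -82]
7. SUB -> [5100, 72, 33]
8. DROP -> [5100, 72]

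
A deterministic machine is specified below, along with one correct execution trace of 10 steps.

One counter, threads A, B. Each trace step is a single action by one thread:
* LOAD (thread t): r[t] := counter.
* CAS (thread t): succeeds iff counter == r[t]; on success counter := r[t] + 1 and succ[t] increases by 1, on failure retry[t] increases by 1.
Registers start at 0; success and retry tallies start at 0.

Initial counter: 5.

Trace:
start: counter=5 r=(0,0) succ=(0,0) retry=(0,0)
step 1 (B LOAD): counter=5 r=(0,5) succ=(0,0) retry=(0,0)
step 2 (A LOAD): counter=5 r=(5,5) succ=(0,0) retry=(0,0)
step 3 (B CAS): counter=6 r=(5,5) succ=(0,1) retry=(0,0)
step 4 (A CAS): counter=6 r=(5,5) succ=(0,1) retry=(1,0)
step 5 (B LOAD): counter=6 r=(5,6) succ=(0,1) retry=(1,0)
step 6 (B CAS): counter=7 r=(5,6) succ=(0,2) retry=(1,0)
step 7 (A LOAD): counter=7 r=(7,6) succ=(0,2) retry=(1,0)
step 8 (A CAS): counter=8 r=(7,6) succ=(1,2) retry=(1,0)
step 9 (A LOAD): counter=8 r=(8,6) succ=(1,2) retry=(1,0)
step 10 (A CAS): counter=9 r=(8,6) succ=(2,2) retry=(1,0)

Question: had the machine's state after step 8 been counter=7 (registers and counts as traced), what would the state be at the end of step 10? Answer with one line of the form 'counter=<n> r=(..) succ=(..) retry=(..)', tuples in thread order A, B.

state after step 8 := counter=7 r=(7,6) succ=(1,2) retry=(1,0)
step 9 (A LOAD): counter=7 r=(7,6) succ=(1,2) retry=(1,0)
step 10 (A CAS): counter=8 r=(7,6) succ=(2,2) retry=(1,0)

counter=8 r=(7,6) succ=(2,2) retry=(1,0)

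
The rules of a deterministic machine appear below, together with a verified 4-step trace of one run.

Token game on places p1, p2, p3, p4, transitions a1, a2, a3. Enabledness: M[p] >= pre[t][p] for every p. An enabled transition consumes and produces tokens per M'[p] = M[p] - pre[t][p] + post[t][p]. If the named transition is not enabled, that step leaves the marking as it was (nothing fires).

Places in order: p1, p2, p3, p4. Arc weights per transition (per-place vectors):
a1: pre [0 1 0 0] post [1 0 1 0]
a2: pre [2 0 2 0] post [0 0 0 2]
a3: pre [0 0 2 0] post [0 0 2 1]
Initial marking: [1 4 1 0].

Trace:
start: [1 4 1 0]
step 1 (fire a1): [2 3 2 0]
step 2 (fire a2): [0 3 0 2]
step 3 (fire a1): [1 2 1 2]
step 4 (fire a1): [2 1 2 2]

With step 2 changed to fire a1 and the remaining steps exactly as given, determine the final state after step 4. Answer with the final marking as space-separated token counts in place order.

(re-executing from step 2 with the substitution; state before step 2: [2 3 2 0])
step 2 (fire a1): [3 2 3 0]
step 3 (fire a1): [4 1 4 0]
step 4 (fire a1): [5 0 5 0]

5 0 5 0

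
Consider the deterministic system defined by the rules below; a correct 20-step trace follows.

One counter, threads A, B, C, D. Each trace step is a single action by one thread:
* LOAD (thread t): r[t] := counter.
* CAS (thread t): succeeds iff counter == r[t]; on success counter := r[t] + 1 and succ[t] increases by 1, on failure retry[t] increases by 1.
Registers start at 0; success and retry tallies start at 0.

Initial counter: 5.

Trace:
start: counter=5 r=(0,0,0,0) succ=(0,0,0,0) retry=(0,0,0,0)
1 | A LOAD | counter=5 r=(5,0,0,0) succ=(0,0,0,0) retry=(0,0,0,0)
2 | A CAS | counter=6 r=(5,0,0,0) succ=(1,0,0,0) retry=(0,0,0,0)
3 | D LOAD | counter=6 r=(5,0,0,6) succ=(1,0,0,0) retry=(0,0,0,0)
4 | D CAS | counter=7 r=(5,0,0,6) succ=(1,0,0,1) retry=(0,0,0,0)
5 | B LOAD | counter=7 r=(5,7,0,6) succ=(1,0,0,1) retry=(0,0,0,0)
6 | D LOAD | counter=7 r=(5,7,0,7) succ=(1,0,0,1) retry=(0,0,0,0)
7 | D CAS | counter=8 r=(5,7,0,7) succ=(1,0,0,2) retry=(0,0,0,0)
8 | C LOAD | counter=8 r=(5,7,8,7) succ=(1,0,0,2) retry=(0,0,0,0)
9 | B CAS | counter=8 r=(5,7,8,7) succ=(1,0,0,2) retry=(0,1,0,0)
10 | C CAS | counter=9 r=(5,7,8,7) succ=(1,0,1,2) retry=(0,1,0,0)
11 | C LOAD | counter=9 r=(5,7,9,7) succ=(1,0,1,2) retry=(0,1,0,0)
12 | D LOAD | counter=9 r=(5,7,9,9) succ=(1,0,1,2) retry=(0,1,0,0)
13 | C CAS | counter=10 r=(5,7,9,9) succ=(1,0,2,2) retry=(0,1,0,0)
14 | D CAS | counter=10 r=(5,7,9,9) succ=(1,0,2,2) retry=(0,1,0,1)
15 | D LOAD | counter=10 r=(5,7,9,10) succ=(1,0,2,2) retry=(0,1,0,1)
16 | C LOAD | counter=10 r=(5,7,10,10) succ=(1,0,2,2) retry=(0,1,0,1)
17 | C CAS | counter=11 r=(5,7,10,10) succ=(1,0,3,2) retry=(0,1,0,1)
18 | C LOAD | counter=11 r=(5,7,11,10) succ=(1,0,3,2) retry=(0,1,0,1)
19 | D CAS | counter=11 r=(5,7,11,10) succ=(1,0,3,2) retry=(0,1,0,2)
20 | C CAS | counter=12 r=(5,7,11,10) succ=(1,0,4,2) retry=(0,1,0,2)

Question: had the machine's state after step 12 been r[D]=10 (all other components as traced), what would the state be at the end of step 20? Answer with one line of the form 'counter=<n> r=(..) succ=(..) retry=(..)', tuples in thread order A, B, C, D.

state after step 12 := counter=9 r=(5,7,9,10) succ=(1,0,1,2) retry=(0,1,0,0)
13 | C CAS | counter=10 r=(5,7,9,10) succ=(1,0,2,2) retry=(0,1,0,0)
14 | D CAS | counter=11 r=(5,7,9,10) succ=(1,0,2,3) retry=(0,1,0,0)
15 | D LOAD | counter=11 r=(5,7,9,11) succ=(1,0,2,3) retry=(0,1,0,0)
16 | C LOAD | counter=11 r=(5,7,11,11) succ=(1,0,2,3) retry=(0,1,0,0)
17 | C CAS | counter=12 r=(5,7,11,11) succ=(1,0,3,3) retry=(0,1,0,0)
18 | C LOAD | counter=12 r=(5,7,12,11) succ=(1,0,3,3) retry=(0,1,0,0)
19 | D CAS | counter=12 r=(5,7,12,11) succ=(1,0,3,3) retry=(0,1,0,1)
20 | C CAS | counter=13 r=(5,7,12,11) succ=(1,0,4,3) retry=(0,1,0,1)

counter=13 r=(5,7,12,11) succ=(1,0,4,3) retry=(0,1,0,1)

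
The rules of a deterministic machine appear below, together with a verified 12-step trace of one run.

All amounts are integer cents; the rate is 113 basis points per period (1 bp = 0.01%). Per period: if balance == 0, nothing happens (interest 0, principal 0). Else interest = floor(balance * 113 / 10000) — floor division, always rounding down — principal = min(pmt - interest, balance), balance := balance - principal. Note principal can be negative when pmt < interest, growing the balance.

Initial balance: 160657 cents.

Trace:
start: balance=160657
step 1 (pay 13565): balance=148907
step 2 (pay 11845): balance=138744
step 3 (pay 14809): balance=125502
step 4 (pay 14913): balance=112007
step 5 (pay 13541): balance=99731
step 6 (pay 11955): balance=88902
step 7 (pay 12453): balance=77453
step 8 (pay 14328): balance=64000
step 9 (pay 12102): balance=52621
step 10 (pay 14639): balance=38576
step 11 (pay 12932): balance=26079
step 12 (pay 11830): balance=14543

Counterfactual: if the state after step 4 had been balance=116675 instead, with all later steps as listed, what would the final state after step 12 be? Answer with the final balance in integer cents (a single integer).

state after step 4 := balance=116675
step 5 (pay 13541): balance=104452
step 6 (pay 11955): balance=93677
step 7 (pay 12453): balance=82282
step 8 (pay 14328): balance=68883
step 9 (pay 12102): balance=57559
step 10 (pay 14639): balance=43570
step 11 (pay 12932): balance=31130
step 12 (pay 11830): balance=19651

19651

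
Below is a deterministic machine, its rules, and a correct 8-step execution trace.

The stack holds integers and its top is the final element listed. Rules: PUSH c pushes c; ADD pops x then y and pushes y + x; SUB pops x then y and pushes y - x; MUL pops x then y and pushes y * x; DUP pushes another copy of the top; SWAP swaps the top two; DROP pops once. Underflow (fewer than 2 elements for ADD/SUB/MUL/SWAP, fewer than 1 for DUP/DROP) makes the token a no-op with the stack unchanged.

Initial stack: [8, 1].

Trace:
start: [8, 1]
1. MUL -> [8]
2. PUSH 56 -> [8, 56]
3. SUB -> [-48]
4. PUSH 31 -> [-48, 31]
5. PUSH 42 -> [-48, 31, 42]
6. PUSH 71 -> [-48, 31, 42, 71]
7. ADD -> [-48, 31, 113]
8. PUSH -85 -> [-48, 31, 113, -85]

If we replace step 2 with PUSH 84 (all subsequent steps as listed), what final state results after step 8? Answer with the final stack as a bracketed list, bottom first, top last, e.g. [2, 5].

(re-executing from step 2 with the substitution; state before step 2: [8])
2. PUSH 84 -> [8, 84]
3. SUB -> [-76]
4. PUSH 31 -> [-76, 31]
5. PUSH 42 -> [-76, 31, 42]
6. PUSH 71 -> [-76, 31, 42, 71]
7. ADD -> [-76, 31, 113]
8. PUSH -85 -> [-76, 31, 113, -85]

[-76, 31, 113, -85]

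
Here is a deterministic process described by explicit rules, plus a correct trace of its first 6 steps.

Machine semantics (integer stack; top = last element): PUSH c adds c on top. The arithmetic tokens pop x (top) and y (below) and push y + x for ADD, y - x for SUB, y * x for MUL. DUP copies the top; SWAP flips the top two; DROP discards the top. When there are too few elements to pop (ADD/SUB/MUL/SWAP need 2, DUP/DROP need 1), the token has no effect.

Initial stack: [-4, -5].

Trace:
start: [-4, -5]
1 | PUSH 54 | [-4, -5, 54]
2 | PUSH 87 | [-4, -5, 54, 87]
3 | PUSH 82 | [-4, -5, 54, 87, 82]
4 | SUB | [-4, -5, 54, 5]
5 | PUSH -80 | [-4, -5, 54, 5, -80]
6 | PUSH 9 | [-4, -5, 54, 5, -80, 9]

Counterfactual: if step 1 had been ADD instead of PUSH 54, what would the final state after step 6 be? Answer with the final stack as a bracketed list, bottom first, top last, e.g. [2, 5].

[-9, 5, -80, 9]

(re-executing from step 1 with the substitution; state before step 1: [-4, -5])
1 | ADD | [-9]
2 | PUSH 87 | [-9, 87]
3 | PUSH 82 | [-9, 87, 82]
4 | SUB | [-9, 5]
5 | PUSH -80 | [-9, 5, -80]
6 | PUSH 9 | [-9, 5, -80, 9]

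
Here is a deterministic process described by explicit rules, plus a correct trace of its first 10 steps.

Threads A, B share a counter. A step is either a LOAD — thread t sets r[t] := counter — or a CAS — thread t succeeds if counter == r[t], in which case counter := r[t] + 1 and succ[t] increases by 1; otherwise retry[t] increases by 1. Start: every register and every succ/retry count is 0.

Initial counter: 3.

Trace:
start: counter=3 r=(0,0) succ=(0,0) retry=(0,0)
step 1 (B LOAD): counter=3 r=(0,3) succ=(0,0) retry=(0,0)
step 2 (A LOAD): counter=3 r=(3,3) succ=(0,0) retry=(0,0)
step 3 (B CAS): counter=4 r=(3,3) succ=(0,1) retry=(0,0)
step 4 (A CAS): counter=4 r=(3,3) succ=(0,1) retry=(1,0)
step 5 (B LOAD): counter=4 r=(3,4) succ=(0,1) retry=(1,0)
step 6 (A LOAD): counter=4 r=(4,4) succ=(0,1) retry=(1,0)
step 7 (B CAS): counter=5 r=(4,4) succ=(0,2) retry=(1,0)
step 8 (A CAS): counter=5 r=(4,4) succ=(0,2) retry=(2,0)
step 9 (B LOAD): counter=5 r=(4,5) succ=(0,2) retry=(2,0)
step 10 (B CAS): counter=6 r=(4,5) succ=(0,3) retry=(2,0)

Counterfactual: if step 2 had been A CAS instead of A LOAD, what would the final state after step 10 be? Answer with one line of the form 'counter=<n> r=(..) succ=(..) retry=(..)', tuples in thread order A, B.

counter=6 r=(4,5) succ=(0,3) retry=(3,0)

(re-executing from step 2 with the substitution; state before step 2: counter=3 r=(0,3) succ=(0,0) retry=(0,0))
step 2 (A CAS): counter=3 r=(0,3) succ=(0,0) retry=(1,0)
step 3 (B CAS): counter=4 r=(0,3) succ=(0,1) retry=(1,0)
step 4 (A CAS): counter=4 r=(0,3) succ=(0,1) retry=(2,0)
step 5 (B LOAD): counter=4 r=(0,4) succ=(0,1) retry=(2,0)
step 6 (A LOAD): counter=4 r=(4,4) succ=(0,1) retry=(2,0)
step 7 (B CAS): counter=5 r=(4,4) succ=(0,2) retry=(2,0)
step 8 (A CAS): counter=5 r=(4,4) succ=(0,2) retry=(3,0)
step 9 (B LOAD): counter=5 r=(4,5) succ=(0,2) retry=(3,0)
step 10 (B CAS): counter=6 r=(4,5) succ=(0,3) retry=(3,0)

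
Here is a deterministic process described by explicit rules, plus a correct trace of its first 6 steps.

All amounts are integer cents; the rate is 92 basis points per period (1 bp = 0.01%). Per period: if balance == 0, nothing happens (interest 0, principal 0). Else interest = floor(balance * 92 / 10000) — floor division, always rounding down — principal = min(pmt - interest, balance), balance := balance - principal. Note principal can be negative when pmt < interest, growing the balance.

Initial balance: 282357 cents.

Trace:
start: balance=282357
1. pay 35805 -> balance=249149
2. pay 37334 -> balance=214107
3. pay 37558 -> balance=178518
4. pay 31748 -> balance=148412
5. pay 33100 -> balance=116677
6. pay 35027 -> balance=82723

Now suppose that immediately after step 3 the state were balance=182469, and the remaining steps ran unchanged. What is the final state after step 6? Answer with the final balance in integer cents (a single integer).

state after step 3 := balance=182469
4. pay 31748 -> balance=152399
5. pay 33100 -> balance=120701
6. pay 35027 -> balance=86784

86784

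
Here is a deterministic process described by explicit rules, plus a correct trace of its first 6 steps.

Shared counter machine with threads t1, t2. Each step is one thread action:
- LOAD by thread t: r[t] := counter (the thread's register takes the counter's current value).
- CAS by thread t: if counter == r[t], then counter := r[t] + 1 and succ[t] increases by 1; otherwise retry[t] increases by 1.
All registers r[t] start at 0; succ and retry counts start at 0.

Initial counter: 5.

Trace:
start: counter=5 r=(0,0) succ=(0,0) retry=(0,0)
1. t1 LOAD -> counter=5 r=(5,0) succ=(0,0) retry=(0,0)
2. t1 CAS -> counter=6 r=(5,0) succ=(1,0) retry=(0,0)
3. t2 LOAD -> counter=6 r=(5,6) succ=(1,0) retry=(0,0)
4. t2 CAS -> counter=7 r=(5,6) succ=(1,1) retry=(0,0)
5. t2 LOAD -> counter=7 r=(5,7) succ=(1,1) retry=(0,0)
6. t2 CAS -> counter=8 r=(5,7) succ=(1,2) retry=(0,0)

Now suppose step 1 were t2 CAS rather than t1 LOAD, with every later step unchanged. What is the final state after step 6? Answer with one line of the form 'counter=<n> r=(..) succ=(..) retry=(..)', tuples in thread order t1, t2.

counter=7 r=(0,6) succ=(0,2) retry=(1,1)

(re-executing from step 1 with the substitution; state before step 1: counter=5 r=(0,0) succ=(0,0) retry=(0,0))
1. t2 CAS -> counter=5 r=(0,0) succ=(0,0) retry=(0,1)
2. t1 CAS -> counter=5 r=(0,0) succ=(0,0) retry=(1,1)
3. t2 LOAD -> counter=5 r=(0,5) succ=(0,0) retry=(1,1)
4. t2 CAS -> counter=6 r=(0,5) succ=(0,1) retry=(1,1)
5. t2 LOAD -> counter=6 r=(0,6) succ=(0,1) retry=(1,1)
6. t2 CAS -> counter=7 r=(0,6) succ=(0,2) retry=(1,1)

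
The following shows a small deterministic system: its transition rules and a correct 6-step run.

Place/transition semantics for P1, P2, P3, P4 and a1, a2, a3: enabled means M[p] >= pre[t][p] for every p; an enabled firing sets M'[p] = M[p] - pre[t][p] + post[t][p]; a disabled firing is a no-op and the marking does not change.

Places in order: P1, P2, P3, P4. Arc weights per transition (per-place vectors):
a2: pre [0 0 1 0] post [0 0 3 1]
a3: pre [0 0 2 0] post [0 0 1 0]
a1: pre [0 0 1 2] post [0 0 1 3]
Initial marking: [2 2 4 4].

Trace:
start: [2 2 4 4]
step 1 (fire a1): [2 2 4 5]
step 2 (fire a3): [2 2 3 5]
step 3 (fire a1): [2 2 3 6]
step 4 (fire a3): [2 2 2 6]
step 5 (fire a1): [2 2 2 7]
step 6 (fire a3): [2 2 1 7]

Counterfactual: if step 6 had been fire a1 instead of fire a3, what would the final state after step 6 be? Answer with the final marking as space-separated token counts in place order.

(re-executing from step 6 with the substitution; state before step 6: [2 2 2 7])
step 6 (fire a1): [2 2 2 8]

2 2 2 8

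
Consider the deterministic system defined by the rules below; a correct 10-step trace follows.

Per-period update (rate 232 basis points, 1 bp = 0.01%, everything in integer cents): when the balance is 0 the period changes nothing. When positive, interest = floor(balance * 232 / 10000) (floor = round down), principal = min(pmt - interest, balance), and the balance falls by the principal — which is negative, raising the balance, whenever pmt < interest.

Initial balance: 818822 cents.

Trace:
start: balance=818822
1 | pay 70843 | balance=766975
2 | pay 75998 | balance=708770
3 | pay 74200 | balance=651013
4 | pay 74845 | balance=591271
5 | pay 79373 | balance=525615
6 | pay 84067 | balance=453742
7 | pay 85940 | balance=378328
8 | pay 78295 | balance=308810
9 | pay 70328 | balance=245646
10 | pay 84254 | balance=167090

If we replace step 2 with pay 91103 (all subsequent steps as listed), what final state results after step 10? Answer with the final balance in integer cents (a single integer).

(re-executing from step 2 with the substitution; state before step 2: balance=766975)
2 | pay 91103 | balance=693665
3 | pay 74200 | balance=635558
4 | pay 74845 | balance=575457
5 | pay 79373 | balance=509434
6 | pay 84067 | balance=437185
7 | pay 85940 | balance=361387
8 | pay 78295 | balance=291476
9 | pay 70328 | balance=227910
10 | pay 84254 | balance=148943

148943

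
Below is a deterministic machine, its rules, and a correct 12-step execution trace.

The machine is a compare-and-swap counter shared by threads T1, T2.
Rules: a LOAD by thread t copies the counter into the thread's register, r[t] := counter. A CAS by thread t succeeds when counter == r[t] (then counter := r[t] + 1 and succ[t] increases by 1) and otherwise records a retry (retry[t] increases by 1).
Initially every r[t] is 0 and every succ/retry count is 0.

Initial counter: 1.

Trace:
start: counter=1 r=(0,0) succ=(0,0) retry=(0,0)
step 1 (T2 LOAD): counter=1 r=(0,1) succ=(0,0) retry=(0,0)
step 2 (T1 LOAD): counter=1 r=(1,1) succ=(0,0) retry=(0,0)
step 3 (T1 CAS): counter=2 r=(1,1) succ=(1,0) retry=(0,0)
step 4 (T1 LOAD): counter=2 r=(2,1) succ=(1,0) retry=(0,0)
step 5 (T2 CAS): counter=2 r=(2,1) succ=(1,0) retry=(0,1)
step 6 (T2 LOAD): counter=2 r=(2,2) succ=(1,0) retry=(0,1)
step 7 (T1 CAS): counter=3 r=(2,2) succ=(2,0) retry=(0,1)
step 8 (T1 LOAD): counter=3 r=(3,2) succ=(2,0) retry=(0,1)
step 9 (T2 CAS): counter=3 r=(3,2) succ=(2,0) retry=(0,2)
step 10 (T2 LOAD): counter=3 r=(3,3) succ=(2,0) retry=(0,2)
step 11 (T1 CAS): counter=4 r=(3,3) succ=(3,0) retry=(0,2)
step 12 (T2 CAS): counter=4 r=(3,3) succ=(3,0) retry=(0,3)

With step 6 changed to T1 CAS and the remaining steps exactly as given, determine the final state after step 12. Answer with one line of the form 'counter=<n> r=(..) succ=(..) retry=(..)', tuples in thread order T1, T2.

counter=4 r=(3,3) succ=(3,0) retry=(1,3)

(re-executing from step 6 with the substitution; state before step 6: counter=2 r=(2,1) succ=(1,0) retry=(0,1))
step 6 (T1 CAS): counter=3 r=(2,1) succ=(2,0) retry=(0,1)
step 7 (T1 CAS): counter=3 r=(2,1) succ=(2,0) retry=(1,1)
step 8 (T1 LOAD): counter=3 r=(3,1) succ=(2,0) retry=(1,1)
step 9 (T2 CAS): counter=3 r=(3,1) succ=(2,0) retry=(1,2)
step 10 (T2 LOAD): counter=3 r=(3,3) succ=(2,0) retry=(1,2)
step 11 (T1 CAS): counter=4 r=(3,3) succ=(3,0) retry=(1,2)
step 12 (T2 CAS): counter=4 r=(3,3) succ=(3,0) retry=(1,3)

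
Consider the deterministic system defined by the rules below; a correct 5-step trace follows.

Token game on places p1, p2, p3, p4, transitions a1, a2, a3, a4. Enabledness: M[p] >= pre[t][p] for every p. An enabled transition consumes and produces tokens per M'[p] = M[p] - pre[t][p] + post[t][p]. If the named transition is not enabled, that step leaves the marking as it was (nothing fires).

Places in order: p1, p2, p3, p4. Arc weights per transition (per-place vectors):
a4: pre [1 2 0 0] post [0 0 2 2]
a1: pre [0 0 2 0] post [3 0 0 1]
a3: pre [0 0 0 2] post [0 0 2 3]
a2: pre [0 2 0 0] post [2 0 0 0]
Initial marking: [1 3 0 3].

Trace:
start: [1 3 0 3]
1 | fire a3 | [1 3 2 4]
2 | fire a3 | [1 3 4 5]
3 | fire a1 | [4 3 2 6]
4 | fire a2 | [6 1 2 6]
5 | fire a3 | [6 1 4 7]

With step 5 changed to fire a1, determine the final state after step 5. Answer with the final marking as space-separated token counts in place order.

(re-executing from step 5 with the substitution; state before step 5: [6 1 2 6])
5 | fire a1 | [9 1 0 7]

9 1 0 7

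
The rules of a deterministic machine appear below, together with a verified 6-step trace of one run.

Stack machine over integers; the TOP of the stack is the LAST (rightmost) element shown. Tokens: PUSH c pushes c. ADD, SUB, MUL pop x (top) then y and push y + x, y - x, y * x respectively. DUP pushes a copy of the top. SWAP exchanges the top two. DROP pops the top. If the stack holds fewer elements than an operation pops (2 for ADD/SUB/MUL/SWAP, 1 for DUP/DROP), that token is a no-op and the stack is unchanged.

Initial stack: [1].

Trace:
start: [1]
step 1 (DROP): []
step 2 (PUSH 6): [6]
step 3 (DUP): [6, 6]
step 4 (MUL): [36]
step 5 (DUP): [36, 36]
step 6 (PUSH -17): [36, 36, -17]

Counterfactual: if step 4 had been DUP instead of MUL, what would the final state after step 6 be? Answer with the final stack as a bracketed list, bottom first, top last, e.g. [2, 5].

(re-executing from step 4 with the substitution; state before step 4: [6, 6])
step 4 (DUP): [6, 6, 6]
step 5 (DUP): [6, 6, 6, 6]
step 6 (PUSH -17): [6, 6, 6, 6, -17]

[6, 6, 6, 6, -17]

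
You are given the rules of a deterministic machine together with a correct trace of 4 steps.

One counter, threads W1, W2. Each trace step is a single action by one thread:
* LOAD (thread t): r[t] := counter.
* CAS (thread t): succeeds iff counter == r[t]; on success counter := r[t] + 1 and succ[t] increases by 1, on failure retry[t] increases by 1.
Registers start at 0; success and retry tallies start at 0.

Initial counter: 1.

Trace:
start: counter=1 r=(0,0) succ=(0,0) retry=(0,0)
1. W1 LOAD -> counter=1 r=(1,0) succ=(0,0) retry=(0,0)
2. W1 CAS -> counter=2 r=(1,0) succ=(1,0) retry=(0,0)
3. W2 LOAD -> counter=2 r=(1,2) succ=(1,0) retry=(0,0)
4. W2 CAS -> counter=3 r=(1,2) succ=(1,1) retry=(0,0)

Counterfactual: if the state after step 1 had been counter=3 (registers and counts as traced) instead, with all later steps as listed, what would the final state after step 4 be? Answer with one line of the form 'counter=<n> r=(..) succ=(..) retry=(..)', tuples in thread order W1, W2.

counter=4 r=(1,3) succ=(0,1) retry=(1,0)

state after step 1 := counter=3 r=(1,0) succ=(0,0) retry=(0,0)
2. W1 CAS -> counter=3 r=(1,0) succ=(0,0) retry=(1,0)
3. W2 LOAD -> counter=3 r=(1,3) succ=(0,0) retry=(1,0)
4. W2 CAS -> counter=4 r=(1,3) succ=(0,1) retry=(1,0)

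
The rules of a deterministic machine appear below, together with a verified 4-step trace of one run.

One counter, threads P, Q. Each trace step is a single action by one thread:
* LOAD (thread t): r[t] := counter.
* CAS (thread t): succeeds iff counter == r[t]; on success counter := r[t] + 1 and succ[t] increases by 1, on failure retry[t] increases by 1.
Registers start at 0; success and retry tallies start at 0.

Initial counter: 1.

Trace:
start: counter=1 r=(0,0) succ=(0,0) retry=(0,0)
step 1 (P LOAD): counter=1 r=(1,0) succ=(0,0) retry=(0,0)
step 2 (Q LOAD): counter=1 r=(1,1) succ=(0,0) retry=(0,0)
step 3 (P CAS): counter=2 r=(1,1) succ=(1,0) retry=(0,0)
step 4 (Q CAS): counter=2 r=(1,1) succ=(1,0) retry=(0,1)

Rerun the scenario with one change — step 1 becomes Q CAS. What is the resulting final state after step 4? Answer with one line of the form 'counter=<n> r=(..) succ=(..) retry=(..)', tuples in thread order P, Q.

(re-executing from step 1 with the substitution; state before step 1: counter=1 r=(0,0) succ=(0,0) retry=(0,0))
step 1 (Q CAS): counter=1 r=(0,0) succ=(0,0) retry=(0,1)
step 2 (Q LOAD): counter=1 r=(0,1) succ=(0,0) retry=(0,1)
step 3 (P CAS): counter=1 r=(0,1) succ=(0,0) retry=(1,1)
step 4 (Q CAS): counter=2 r=(0,1) succ=(0,1) retry=(1,1)

counter=2 r=(0,1) succ=(0,1) retry=(1,1)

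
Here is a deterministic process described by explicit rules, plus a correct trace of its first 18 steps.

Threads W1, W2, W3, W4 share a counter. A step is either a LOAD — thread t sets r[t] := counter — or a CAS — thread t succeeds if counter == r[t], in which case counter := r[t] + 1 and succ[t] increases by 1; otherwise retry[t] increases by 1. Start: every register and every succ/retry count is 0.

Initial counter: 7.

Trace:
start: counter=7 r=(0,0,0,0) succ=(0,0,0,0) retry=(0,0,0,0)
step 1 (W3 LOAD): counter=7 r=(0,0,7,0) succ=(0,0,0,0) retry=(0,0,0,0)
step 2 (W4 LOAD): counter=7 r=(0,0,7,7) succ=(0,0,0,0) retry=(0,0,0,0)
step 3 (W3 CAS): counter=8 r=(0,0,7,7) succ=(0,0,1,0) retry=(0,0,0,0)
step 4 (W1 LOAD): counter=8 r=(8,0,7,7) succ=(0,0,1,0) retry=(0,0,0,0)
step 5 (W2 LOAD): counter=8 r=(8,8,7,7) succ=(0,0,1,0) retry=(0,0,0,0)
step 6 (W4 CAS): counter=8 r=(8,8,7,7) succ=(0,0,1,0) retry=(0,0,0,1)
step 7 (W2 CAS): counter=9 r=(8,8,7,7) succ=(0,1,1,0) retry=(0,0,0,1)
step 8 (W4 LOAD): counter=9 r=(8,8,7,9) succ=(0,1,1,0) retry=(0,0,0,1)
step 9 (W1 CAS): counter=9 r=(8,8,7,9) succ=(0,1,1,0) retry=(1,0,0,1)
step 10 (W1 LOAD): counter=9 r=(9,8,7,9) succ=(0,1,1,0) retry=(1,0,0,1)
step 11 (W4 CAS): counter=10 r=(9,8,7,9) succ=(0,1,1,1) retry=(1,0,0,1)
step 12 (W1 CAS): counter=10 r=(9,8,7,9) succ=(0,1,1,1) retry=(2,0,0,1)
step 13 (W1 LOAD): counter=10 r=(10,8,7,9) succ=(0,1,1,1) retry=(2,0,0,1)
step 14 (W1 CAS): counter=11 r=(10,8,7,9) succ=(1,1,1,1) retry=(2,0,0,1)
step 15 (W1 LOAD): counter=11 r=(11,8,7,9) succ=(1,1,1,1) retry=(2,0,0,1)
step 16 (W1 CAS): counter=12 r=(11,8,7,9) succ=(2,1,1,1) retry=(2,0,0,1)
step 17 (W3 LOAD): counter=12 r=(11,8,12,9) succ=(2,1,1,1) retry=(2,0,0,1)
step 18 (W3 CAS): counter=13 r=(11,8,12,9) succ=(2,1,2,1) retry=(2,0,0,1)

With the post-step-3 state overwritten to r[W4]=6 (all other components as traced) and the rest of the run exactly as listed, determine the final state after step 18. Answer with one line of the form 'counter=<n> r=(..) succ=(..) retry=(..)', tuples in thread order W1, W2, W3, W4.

state after step 3 := counter=8 r=(0,0,7,6) succ=(0,0,1,0) retry=(0,0,0,0)
step 4 (W1 LOAD): counter=8 r=(8,0,7,6) succ=(0,0,1,0) retry=(0,0,0,0)
step 5 (W2 LOAD): counter=8 r=(8,8,7,6) succ=(0,0,1,0) retry=(0,0,0,0)
step 6 (W4 CAS): counter=8 r=(8,8,7,6) succ=(0,0,1,0) retry=(0,0,0,1)
step 7 (W2 CAS): counter=9 r=(8,8,7,6) succ=(0,1,1,0) retry=(0,0,0,1)
step 8 (W4 LOAD): counter=9 r=(8,8,7,9) succ=(0,1,1,0) retry=(0,0,0,1)
step 9 (W1 CAS): counter=9 r=(8,8,7,9) succ=(0,1,1,0) retry=(1,0,0,1)
step 10 (W1 LOAD): counter=9 r=(9,8,7,9) succ=(0,1,1,0) retry=(1,0,0,1)
step 11 (W4 CAS): counter=10 r=(9,8,7,9) succ=(0,1,1,1) retry=(1,0,0,1)
step 12 (W1 CAS): counter=10 r=(9,8,7,9) succ=(0,1,1,1) retry=(2,0,0,1)
step 13 (W1 LOAD): counter=10 r=(10,8,7,9) succ=(0,1,1,1) retry=(2,0,0,1)
step 14 (W1 CAS): counter=11 r=(10,8,7,9) succ=(1,1,1,1) retry=(2,0,0,1)
step 15 (W1 LOAD): counter=11 r=(11,8,7,9) succ=(1,1,1,1) retry=(2,0,0,1)
step 16 (W1 CAS): counter=12 r=(11,8,7,9) succ=(2,1,1,1) retry=(2,0,0,1)
step 17 (W3 LOAD): counter=12 r=(11,8,12,9) succ=(2,1,1,1) retry=(2,0,0,1)
step 18 (W3 CAS): counter=13 r=(11,8,12,9) succ=(2,1,2,1) retry=(2,0,0,1)

counter=13 r=(11,8,12,9) succ=(2,1,2,1) retry=(2,0,0,1)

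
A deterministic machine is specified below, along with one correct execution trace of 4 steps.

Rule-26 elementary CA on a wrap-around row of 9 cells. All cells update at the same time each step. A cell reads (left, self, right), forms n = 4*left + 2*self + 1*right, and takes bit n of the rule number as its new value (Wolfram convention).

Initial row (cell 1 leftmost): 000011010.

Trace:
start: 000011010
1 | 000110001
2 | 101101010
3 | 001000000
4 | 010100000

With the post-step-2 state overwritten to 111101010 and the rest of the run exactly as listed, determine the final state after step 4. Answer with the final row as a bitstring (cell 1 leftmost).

state after step 2 := 111101010
3 | 100000000
4 | 010000001

010000001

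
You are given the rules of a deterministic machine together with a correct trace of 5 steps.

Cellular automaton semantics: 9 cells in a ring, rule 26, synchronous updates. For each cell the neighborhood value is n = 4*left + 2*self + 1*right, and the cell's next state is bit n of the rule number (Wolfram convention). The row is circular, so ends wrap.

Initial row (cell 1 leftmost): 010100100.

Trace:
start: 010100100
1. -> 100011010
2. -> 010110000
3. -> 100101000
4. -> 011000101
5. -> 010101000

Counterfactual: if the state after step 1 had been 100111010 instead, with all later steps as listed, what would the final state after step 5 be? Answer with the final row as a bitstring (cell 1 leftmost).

state after step 1 := 100111010
2. -> 011100000
3. -> 110010000
4. -> 101101001
5. -> 001000111

001000111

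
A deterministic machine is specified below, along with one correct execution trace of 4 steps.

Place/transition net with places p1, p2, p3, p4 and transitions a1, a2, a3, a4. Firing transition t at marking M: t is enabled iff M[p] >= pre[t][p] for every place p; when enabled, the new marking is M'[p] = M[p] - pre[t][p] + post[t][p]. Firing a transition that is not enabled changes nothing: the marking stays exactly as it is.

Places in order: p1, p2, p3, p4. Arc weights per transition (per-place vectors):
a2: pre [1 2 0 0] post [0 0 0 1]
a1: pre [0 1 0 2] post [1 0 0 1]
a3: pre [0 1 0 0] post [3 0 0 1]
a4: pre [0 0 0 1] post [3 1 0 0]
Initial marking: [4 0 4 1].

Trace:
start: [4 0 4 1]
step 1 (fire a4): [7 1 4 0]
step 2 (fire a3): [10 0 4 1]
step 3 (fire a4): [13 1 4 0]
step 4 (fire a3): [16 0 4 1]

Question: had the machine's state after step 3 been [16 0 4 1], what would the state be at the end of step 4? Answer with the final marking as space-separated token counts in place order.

16 0 4 1

state after step 3 := [16 0 4 1]
step 4 (fire a3): [16 0 4 1]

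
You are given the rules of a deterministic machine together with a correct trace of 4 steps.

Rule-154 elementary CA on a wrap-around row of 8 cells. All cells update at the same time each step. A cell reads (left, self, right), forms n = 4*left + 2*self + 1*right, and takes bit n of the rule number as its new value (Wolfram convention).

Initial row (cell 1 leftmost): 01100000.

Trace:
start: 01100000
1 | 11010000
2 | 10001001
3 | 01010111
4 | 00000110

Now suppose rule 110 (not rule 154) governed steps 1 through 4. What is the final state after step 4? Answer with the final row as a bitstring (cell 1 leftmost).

00100110

(re-executing steps 1..4 under rule 110; state before step 1: 01100000)
1 | 11100000
2 | 10100001
3 | 11100011
4 | 00100110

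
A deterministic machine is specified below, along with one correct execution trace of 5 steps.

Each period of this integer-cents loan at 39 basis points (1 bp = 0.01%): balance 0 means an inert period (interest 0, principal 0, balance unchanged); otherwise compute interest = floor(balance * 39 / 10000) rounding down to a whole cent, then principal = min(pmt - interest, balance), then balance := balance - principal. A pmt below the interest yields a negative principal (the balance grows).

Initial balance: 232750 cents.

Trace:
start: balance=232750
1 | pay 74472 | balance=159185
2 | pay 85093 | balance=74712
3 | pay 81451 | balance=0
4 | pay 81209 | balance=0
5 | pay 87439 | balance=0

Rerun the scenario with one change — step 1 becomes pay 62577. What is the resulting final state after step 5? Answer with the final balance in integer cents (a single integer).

(re-executing from step 1 with the substitution; state before step 1: balance=232750)
1 | pay 62577 | balance=171080
2 | pay 85093 | balance=86654
3 | pay 81451 | balance=5540
4 | pay 81209 | balance=0
5 | pay 87439 | balance=0

0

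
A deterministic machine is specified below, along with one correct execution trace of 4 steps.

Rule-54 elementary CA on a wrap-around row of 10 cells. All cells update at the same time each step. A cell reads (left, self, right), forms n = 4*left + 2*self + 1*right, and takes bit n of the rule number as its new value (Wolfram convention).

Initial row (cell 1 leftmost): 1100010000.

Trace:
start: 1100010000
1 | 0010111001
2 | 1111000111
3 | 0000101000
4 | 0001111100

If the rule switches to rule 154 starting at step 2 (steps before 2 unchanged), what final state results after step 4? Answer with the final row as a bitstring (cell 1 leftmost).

(re-executing steps 2..4 under rule 154; state before step 2: 0010111001)
2 | 1100110110
3 | 1011100100
4 | 0011011011

0011011011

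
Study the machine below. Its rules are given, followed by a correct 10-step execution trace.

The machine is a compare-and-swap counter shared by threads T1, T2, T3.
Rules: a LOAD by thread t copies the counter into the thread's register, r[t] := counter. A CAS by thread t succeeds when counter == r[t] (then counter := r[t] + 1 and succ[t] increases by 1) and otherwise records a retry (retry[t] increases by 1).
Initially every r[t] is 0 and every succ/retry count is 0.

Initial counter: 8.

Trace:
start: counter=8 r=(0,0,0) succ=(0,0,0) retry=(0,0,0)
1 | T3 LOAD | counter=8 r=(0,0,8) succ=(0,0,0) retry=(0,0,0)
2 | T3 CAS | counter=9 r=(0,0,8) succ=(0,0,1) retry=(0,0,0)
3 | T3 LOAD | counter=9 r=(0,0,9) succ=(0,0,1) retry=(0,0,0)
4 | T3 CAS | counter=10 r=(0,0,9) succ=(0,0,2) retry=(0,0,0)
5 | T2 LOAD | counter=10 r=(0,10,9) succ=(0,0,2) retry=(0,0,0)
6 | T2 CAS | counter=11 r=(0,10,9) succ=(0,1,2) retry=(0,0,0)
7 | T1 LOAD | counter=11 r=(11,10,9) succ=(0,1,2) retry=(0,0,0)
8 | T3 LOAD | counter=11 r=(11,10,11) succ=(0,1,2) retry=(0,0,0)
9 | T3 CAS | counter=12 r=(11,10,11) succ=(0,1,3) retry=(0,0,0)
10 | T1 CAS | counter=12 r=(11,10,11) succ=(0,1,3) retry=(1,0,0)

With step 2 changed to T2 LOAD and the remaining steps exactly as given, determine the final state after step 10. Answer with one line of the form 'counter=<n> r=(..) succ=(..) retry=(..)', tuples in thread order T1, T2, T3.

(re-executing from step 2 with the substitution; state before step 2: counter=8 r=(0,0,8) succ=(0,0,0) retry=(0,0,0))
2 | T2 LOAD | counter=8 r=(0,8,8) succ=(0,0,0) retry=(0,0,0)
3 | T3 LOAD | counter=8 r=(0,8,8) succ=(0,0,0) retry=(0,0,0)
4 | T3 CAS | counter=9 r=(0,8,8) succ=(0,0,1) retry=(0,0,0)
5 | T2 LOAD | counter=9 r=(0,9,8) succ=(0,0,1) retry=(0,0,0)
6 | T2 CAS | counter=10 r=(0,9,8) succ=(0,1,1) retry=(0,0,0)
7 | T1 LOAD | counter=10 r=(10,9,8) succ=(0,1,1) retry=(0,0,0)
8 | T3 LOAD | counter=10 r=(10,9,10) succ=(0,1,1) retry=(0,0,0)
9 | T3 CAS | counter=11 r=(10,9,10) succ=(0,1,2) retry=(0,0,0)
10 | T1 CAS | counter=11 r=(10,9,10) succ=(0,1,2) retry=(1,0,0)

counter=11 r=(10,9,10) succ=(0,1,2) retry=(1,0,0)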